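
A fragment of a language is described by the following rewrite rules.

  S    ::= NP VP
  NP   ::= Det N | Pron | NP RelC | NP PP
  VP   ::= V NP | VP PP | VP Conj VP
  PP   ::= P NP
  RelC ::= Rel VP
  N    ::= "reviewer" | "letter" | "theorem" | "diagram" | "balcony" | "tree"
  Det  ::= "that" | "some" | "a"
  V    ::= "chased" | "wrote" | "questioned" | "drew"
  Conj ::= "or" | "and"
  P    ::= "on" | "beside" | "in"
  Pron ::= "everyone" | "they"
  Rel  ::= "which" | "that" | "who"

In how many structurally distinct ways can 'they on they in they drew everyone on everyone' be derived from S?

4

Two of the 4 distinct bracketings:
[S [NP [NP [Pron they]] [PP [P on] [NP [NP [Pron they]] [PP [P in] [NP [Pron they]]]]]] [VP [V drew] [NP [NP [Pron everyone]] [PP [P on] [NP [Pron everyone]]]]]]
[S [NP [NP [Pron they]] [PP [P on] [NP [NP [Pron they]] [PP [P in] [NP [Pron they]]]]]] [VP [VP [V drew] [NP [Pron everyone]]] [PP [P on] [NP [Pron everyone]]]]]
The difference turns on whether VP → VP PP is used at the relevant span, versus an alternative expansion of VP.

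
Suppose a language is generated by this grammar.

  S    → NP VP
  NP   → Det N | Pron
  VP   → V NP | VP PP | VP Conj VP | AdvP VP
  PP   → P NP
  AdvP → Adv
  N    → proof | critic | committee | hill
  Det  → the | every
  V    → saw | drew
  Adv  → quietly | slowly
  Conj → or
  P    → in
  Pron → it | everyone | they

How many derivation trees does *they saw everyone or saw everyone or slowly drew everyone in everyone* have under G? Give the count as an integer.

7

Two of the 7 distinct bracketings:
[S [NP [Pron they]] [VP [VP [VP [V saw] [NP [Pron everyone]]] [Conj or] [VP [VP [V saw] [NP [Pron everyone]]] [Conj or] [VP [AdvP [Adv slowly]] [VP [V drew] [NP [Pron everyone]]]]]] [PP [P in] [NP [Pron everyone]]]]]
[S [NP [Pron they]] [VP [VP [VP [VP [V saw] [NP [Pron everyone]]] [Conj or] [VP [V saw] [NP [Pron everyone]]]] [Conj or] [VP [AdvP [Adv slowly]] [VP [V drew] [NP [Pron everyone]]]]] [PP [P in] [NP [Pron everyone]]]]]
The trees differ in how a recursive rule is bracketed over the same span.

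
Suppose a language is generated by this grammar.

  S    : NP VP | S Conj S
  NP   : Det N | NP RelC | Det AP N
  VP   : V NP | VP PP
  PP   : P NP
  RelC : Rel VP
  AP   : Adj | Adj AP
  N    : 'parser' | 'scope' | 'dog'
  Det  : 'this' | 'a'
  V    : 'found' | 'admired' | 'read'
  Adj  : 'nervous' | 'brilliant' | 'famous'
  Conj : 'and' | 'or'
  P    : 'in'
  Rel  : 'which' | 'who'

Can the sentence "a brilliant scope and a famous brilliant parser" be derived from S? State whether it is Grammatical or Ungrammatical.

For S → NP VP, the only prefix that parses as NP is 'a brilliant scope', but the remainder 'and a famous brilliant parser' is not a VP under these rules. The alternative S rule S → S Conj S likewise has no satisfying split.

Ungrammatical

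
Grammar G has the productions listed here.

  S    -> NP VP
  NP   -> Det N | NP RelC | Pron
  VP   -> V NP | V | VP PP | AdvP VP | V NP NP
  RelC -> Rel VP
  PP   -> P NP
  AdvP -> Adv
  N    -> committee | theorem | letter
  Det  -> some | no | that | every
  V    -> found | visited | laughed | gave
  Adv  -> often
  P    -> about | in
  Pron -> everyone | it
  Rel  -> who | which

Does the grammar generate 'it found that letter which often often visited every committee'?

Grammatical

[S [NP [Pron it]] [VP [V found] [NP [NP [Det that] [N letter]] [RelC [Rel which] [VP [AdvP [Adv often]] [VP [AdvP [Adv often]] [VP [V visited] [NP [Det every] [N committee]]]]]]]]]
Every word is introduced by a lexical rule and the phrasal rules combine the resulting categories into a single S.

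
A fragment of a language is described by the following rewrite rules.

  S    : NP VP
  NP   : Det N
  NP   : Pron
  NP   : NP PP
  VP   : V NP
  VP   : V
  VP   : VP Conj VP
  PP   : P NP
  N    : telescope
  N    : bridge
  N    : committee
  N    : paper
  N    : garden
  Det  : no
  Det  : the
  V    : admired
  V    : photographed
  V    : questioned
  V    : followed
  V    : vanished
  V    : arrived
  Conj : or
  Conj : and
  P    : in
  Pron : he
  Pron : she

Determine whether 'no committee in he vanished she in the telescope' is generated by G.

Grammatical

[S [NP [NP [Det no] [N committee]] [PP [P in] [NP [Pron he]]]] [VP [V vanished] [NP [NP [Pron she]] [PP [P in] [NP [Det the] [N telescope]]]]]]
The bracketing above is licensed at every node by one of the given productions, with S at the root.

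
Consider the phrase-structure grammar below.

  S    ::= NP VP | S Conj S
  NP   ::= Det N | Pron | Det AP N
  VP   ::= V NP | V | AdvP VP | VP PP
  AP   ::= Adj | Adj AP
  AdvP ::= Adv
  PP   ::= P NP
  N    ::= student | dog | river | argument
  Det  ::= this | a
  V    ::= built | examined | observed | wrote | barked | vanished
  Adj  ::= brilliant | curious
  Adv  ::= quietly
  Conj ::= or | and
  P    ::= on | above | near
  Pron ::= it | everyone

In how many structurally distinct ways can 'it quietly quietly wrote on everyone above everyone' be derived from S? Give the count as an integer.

6

Two of the 6 distinct bracketings:
[S [NP [Pron it]] [VP [AdvP [Adv quietly]] [VP [AdvP [Adv quietly]] [VP [VP [VP [V wrote]] [PP [P on] [NP [Pron everyone]]]] [PP [P above] [NP [Pron everyone]]]]]]]
[S [NP [Pron it]] [VP [AdvP [Adv quietly]] [VP [VP [AdvP [Adv quietly]] [VP [VP [V wrote]] [PP [P on] [NP [Pron everyone]]]]] [PP [P above] [NP [Pron everyone]]]]]]
The trees differ in how a recursive rule is bracketed over the same span.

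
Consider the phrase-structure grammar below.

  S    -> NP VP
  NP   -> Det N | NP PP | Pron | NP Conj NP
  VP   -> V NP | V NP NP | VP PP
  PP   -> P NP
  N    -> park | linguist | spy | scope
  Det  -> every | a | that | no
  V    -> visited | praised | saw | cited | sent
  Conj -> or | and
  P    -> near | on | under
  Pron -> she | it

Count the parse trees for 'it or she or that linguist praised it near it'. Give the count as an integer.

Two of the 4 distinct bracketings:
[S [NP [NP [Pron it]] [Conj or] [NP [NP [Pron she]] [Conj or] [NP [Det that] [N linguist]]]] [VP [V praised] [NP [NP [Pron it]] [PP [P near] [NP [Pron it]]]]]]
[S [NP [NP [Pron it]] [Conj or] [NP [NP [Pron she]] [Conj or] [NP [Det that] [N linguist]]]] [VP [VP [V praised] [NP [Pron it]]] [PP [P near] [NP [Pron it]]]]]
The difference turns on whether NP → NP PP is used at the relevant span, versus an alternative expansion of NP.

4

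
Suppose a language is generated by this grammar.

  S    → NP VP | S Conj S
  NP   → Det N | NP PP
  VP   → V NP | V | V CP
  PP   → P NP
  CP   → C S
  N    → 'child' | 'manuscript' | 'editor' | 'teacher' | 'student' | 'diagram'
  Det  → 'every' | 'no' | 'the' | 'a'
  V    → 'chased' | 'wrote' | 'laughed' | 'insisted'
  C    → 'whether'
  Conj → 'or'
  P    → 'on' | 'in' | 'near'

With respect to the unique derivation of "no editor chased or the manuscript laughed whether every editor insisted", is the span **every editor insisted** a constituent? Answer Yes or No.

Yes

[S [S [NP [Det no] [N editor]] [VP [V chased]]] [Conj or] [S [NP [Det the] [N manuscript]] [VP [V laughed] [CP [C whether] [S [NP [Det every] [N editor]] [VP [V insisted]]]]]]]
The words 'every editor insisted' are exhaustively dominated by a single S node (built by S → NP VP), so they form a constituent.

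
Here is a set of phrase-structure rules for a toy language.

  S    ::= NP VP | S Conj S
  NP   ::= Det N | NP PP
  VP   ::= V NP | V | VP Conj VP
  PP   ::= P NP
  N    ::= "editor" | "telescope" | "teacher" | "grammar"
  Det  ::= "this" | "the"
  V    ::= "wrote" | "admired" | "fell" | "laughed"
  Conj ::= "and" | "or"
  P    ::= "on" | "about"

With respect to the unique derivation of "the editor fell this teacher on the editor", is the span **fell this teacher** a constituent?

[S [NP [Det the] [N editor]] [VP [V fell] [NP [NP [Det this] [N teacher]] [PP [P on] [NP [Det the] [N editor]]]]]]
The smallest constituent containing 'fell this teacher' is the VP spanning 'fell this teacher on the editor'; no single node in the tree dominates exactly the given words.

No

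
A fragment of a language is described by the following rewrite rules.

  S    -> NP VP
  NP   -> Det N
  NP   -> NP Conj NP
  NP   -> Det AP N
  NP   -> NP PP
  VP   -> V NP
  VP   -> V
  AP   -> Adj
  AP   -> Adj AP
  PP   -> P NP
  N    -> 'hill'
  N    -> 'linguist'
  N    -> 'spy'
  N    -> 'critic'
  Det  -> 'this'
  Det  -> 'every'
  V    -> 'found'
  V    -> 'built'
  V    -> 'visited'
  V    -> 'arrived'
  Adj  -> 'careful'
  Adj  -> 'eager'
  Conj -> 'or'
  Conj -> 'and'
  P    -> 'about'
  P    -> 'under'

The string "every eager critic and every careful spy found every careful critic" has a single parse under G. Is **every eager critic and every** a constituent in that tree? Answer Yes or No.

No

[S [NP [NP [Det every] [AP [Adj eager]] [N critic]] [Conj and] [NP [Det every] [AP [Adj careful]] [N spy]]] [VP [V found] [NP [Det every] [AP [Adj careful]] [N critic]]]]
The smallest constituent containing 'every eager critic and every' is the NP spanning 'every eager critic and every careful spy'; no single node in the tree dominates exactly the given words.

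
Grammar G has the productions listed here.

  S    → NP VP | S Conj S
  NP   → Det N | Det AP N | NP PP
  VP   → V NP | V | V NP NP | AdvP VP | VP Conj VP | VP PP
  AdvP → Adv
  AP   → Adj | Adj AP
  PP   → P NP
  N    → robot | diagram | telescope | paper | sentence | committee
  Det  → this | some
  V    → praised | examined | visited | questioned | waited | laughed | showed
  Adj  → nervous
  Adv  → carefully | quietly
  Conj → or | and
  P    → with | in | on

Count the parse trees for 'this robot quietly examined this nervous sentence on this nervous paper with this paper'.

Two of the 9 distinct bracketings:
[S [NP [Det this] [N robot]] [VP [AdvP [Adv quietly]] [VP [V examined] [NP [NP [Det this] [AP [Adj nervous]] [N sentence]] [PP [P on] [NP [NP [Det this] [AP [Adj nervous]] [N paper]] [PP [P with] [NP [Det this] [N paper]]]]]]]]]
[S [NP [Det this] [N robot]] [VP [AdvP [Adv quietly]] [VP [V examined] [NP [NP [NP [Det this] [AP [Adj nervous]] [N sentence]] [PP [P on] [NP [Det this] [AP [Adj nervous]] [N paper]]]] [PP [P with] [NP [Det this] [N paper]]]]]]]
The trees differ in how a recursive rule is bracketed over the same span.

9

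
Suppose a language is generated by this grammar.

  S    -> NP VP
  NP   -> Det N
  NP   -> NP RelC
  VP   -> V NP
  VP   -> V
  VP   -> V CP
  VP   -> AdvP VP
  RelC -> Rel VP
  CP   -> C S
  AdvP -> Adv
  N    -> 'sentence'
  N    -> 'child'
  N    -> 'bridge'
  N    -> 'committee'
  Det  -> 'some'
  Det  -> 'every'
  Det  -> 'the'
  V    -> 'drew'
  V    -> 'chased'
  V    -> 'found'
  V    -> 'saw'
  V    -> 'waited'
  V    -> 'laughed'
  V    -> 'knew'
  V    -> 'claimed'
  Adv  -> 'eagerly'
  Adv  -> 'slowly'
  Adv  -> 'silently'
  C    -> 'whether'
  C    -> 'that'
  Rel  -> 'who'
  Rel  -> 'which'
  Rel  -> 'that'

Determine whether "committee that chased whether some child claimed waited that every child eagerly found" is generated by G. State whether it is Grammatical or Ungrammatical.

Ungrammatical

For S → NP VP, no prefix of the string parses as an NP.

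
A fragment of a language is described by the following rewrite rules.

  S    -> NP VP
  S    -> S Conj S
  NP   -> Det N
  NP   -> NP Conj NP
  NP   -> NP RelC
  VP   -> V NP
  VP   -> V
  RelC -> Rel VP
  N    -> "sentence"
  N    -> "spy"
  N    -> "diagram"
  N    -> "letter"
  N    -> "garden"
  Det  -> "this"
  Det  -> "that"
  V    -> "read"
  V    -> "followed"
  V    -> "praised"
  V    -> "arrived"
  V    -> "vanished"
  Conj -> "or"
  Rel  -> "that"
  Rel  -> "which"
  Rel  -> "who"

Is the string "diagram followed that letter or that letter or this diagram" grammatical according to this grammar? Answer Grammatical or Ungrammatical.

For S → NP VP, no prefix of the string parses as an NP. The alternative S rule S → S Conj S likewise has no satisfying split.

Ungrammatical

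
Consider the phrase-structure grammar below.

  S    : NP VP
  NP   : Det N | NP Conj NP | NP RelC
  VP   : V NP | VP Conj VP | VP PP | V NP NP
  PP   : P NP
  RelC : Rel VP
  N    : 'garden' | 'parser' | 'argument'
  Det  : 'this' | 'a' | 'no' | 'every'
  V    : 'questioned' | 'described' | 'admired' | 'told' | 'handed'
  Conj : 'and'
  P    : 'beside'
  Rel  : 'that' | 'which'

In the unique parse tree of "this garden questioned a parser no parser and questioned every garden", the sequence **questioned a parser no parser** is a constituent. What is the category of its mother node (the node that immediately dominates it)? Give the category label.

VP

[S [NP [Det this] [N garden]] [VP [VP [V questioned] [NP [Det a] [N parser]] [NP [Det no] [N parser]]] [Conj and] [VP [V questioned] [NP [Det every] [N garden]]]]]
The span 'questioned a parser no parser' is the VP node built by VP → V NP NP.
Its mother is the VP built by VP → VP Conj VP.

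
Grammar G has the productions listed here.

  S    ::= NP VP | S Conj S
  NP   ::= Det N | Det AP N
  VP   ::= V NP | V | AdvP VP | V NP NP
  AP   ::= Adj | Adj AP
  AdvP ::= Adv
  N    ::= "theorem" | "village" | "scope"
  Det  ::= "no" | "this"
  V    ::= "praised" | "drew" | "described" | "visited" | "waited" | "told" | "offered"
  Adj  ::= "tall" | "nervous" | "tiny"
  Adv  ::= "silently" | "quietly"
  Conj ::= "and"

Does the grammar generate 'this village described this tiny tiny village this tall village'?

[S [NP [Det this] [N village]] [VP [V described] [NP [Det this] [AP [Adj tiny] [AP [Adj tiny]]] [N village]] [NP [Det this] [AP [Adj tall]] [N village]]]]
Every word is introduced by a lexical rule and the phrasal rules combine the resulting categories into a single S.

Grammatical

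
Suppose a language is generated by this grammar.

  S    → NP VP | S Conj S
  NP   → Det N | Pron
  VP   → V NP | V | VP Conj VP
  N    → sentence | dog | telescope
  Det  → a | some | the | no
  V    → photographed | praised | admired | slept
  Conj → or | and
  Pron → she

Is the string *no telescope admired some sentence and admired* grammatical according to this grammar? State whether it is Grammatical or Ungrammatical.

S
  NP
    Det: no
    N: telescope
  VP
    VP
      V: admired
      NP
        Det: some
        N: sentence
    Conj: and
    VP
      V: admired
The bracketing above is licensed at every node by one of the given productions, with S at the root.

Grammatical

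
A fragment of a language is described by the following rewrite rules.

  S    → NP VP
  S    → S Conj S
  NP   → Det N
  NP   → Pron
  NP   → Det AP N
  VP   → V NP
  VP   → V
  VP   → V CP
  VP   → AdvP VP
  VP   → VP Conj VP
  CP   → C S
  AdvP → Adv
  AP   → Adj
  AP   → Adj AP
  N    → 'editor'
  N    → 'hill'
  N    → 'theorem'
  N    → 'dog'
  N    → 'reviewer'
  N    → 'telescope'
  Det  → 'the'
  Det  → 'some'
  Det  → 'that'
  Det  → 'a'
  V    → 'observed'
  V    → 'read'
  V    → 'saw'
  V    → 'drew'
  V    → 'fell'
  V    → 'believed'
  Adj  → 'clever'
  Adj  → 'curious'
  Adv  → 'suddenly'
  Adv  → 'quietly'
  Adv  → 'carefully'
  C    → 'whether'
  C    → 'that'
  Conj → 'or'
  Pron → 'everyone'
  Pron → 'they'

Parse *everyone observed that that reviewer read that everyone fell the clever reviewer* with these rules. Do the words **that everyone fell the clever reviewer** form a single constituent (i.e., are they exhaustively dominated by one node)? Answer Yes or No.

[S [NP [Pron everyone]] [VP [V observed] [CP [C that] [S [NP [Det that] [N reviewer]] [VP [V read] [CP [C that] [S [NP [Pron everyone]] [VP [V fell] [NP [Det the] [AP [Adj clever]] [N reviewer]]]]]]]]]]
The words 'that everyone fell the clever reviewer' are exhaustively dominated by a single CP node (built by CP → C S), so they form a constituent.

Yes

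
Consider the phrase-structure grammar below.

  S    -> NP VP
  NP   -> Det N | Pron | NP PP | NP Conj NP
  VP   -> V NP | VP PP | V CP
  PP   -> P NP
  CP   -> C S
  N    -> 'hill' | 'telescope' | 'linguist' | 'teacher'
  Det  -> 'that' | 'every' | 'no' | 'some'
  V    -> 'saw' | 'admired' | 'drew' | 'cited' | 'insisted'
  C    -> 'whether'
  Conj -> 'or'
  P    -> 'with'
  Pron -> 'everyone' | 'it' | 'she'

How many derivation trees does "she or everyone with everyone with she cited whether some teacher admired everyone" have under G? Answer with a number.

Two of the 5 distinct bracketings:
[S [NP [NP [NP [Pron she]] [Conj or] [NP [Pron everyone]]] [PP [P with] [NP [NP [Pron everyone]] [PP [P with] [NP [Pron she]]]]]] [VP [V cited] [CP [C whether] [S [NP [Det some] [N teacher]] [VP [V admired] [NP [Pron everyone]]]]]]]
[S [NP [NP [NP [NP [Pron she]] [Conj or] [NP [Pron everyone]]] [PP [P with] [NP [Pron everyone]]]] [PP [P with] [NP [Pron she]]]] [VP [V cited] [CP [C whether] [S [NP [Det some] [N teacher]] [VP [V admired] [NP [Pron everyone]]]]]]]
The trees differ in how a recursive rule is bracketed over the same span.

5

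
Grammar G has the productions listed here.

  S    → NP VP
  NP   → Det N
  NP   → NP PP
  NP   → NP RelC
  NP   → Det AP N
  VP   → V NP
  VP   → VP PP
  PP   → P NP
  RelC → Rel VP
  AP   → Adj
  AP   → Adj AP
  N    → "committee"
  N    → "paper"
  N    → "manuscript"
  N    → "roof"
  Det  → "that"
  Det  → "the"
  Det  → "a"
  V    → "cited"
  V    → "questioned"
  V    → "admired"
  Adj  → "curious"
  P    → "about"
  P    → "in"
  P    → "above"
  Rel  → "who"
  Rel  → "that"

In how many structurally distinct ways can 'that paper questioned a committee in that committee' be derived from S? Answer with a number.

The two bracketings:
[S [NP [Det that] [N paper]] [VP [V questioned] [NP [NP [Det a] [N committee]] [PP [P in] [NP [Det that] [N committee]]]]]]
[S [NP [Det that] [N paper]] [VP [VP [V questioned] [NP [Det a] [N committee]]] [PP [P in] [NP [Det that] [N committee]]]]]
The difference turns on whether NP → NP PP is used at the relevant span, versus an alternative expansion of NP.

2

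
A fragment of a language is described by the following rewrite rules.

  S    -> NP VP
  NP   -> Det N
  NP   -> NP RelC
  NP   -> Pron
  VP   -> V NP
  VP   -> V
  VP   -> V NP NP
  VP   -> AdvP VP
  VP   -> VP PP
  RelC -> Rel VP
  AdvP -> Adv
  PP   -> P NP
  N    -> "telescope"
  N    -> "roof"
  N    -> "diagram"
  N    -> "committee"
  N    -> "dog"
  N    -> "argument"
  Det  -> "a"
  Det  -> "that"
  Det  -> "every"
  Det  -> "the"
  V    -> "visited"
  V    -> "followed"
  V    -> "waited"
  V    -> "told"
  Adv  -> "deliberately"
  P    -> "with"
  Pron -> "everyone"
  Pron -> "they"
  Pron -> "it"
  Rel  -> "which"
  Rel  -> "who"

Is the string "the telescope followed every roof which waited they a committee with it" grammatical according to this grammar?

[S [NP [Det the] [N telescope]] [VP [V followed] [NP [NP [Det every] [N roof]] [RelC [Rel which] [VP [VP [V waited] [NP [Pron they]] [NP [Det a] [N committee]]] [PP [P with] [NP [Pron it]]]]]]]]
The bracketing above is licensed at every node by one of the given productions, with S at the root.

Grammatical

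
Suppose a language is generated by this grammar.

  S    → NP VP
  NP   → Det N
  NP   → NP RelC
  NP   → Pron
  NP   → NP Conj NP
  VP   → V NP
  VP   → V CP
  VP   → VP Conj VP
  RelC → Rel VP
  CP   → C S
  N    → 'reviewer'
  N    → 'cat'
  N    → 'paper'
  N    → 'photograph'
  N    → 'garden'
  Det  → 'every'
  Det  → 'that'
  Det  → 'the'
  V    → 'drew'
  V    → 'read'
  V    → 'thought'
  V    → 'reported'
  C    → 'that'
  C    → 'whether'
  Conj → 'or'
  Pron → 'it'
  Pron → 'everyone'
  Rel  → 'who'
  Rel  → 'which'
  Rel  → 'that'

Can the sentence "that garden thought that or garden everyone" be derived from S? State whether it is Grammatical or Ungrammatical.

A C/Det/Rel word can never sit immediately before a Conj word in any string this grammar generates, so the substring 'that or' rules out a derivation.

Ungrammatical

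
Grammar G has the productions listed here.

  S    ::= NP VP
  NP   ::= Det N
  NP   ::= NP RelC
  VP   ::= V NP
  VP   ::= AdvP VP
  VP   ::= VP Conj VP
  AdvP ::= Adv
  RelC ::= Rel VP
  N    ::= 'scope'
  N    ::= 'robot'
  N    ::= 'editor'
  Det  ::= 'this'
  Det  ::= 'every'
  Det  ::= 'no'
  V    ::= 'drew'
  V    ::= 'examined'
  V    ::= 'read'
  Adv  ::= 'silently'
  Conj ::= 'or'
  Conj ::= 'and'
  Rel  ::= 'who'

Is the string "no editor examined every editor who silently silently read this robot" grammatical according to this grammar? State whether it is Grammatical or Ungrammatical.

[S [NP [Det no] [N editor]] [VP [V examined] [NP [NP [Det every] [N editor]] [RelC [Rel who] [VP [AdvP [Adv silently]] [VP [AdvP [Adv silently]] [VP [V read] [NP [Det this] [N robot]]]]]]]]]
The bracketing above is licensed at every node by one of the given productions, with S at the root.

Grammatical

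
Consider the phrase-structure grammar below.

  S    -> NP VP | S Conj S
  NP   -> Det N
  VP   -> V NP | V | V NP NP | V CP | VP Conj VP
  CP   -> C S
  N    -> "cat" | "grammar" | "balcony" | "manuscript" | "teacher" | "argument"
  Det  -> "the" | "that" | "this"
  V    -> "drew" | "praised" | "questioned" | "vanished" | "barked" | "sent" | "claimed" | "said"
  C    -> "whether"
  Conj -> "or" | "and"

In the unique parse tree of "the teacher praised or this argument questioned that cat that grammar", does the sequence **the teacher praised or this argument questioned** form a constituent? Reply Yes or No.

[S [S [NP [Det the] [N teacher]] [VP [V praised]]] [Conj or] [S [NP [Det this] [N argument]] [VP [V questioned] [NP [Det that] [N cat]] [NP [Det that] [N grammar]]]]]
The smallest constituent containing 'the teacher praised or this argument questioned' is the S spanning 'the teacher praised or this argument questioned that cat that grammar'; no single node in the tree dominates exactly the given words.

No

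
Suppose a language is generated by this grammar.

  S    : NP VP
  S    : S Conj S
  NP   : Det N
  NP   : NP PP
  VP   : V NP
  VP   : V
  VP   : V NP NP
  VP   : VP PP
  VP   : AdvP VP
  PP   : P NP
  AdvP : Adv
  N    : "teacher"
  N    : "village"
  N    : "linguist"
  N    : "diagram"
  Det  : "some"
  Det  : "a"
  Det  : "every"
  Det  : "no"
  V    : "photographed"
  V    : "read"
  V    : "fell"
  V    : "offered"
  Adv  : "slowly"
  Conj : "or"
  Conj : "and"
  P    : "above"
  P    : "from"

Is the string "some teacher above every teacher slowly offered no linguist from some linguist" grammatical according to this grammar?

Grammatical

[S [NP [NP [Det some] [N teacher]] [PP [P above] [NP [Det every] [N teacher]]]] [VP [VP [AdvP [Adv slowly]] [VP [V offered] [NP [Det no] [N linguist]]]] [PP [P from] [NP [Det some] [N linguist]]]]]
Every word is introduced by a lexical rule and the phrasal rules combine the resulting categories into a single S.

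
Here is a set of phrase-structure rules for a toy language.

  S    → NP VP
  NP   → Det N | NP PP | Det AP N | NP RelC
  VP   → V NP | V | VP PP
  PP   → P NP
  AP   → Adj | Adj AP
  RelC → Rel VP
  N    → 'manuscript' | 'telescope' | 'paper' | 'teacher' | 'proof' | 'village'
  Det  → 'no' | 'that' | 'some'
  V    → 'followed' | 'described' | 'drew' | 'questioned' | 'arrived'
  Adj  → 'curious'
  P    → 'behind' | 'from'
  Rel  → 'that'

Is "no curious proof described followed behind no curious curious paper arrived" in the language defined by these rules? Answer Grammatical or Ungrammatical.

Ungrammatical

For S → NP VP, the only prefix that parses as NP is 'no curious proof', but the remainder 'described followed behind no curious curious paper arrived' is not a VP under these rules.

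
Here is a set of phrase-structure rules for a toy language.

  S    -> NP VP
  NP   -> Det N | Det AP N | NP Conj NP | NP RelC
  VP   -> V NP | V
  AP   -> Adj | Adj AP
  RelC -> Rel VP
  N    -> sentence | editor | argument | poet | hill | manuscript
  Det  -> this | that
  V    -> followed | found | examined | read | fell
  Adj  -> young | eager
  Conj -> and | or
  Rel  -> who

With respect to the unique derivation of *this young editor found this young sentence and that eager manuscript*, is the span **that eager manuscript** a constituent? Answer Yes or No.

Yes

[S [NP [Det this] [AP [Adj young]] [N editor]] [VP [V found] [NP [NP [Det this] [AP [Adj young]] [N sentence]] [Conj and] [NP [Det that] [AP [Adj eager]] [N manuscript]]]]]
The words 'that eager manuscript' are exhaustively dominated by a single NP node (built by NP → Det AP N), so they form a constituent.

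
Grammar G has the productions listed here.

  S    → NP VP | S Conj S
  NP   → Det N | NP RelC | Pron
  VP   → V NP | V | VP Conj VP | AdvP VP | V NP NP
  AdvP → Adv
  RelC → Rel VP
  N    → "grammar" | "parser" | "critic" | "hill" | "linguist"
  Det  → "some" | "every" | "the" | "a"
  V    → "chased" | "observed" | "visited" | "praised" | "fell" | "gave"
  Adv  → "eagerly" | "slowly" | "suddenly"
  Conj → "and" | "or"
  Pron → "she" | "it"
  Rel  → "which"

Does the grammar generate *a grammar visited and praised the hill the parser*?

Grammatical

S
  NP
    Det: a
    N: grammar
  VP
    VP
      V: visited
    Conj: and
    VP
      V: praised
      NP
        Det: the
        N: hill
      NP
        Det: the
        N: parser
Each bracket corresponds to one application of a listed rule, so the string is derivable from S.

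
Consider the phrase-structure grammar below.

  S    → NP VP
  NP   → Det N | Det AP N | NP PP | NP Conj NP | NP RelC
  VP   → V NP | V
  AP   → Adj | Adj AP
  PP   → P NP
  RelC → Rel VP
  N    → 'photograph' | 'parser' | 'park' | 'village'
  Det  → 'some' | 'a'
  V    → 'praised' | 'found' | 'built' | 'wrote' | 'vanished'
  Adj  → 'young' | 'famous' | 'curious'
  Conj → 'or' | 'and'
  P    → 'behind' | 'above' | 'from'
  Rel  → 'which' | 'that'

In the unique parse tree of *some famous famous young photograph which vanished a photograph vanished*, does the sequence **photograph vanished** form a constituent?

[S [NP [NP [Det some] [AP [Adj famous] [AP [Adj famous] [AP [Adj young]]]] [N photograph]] [RelC [Rel which] [VP [V vanished] [NP [Det a] [N photograph]]]]] [VP [V vanished]]]
The smallest constituent containing 'photograph vanished' is the S spanning 'some famous famous young photograph which vanished a photograph vanished'; no single node in the tree dominates exactly the given words.

No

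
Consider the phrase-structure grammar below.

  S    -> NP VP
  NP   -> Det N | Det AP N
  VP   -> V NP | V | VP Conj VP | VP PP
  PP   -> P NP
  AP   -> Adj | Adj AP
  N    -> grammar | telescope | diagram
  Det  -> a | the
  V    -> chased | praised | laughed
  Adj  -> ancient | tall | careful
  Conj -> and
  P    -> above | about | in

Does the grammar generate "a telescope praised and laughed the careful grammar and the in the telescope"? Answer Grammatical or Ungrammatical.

A Conj word can never sit immediately before a Det word in any string this grammar generates, so the substring 'and the' rules out a derivation.

Ungrammatical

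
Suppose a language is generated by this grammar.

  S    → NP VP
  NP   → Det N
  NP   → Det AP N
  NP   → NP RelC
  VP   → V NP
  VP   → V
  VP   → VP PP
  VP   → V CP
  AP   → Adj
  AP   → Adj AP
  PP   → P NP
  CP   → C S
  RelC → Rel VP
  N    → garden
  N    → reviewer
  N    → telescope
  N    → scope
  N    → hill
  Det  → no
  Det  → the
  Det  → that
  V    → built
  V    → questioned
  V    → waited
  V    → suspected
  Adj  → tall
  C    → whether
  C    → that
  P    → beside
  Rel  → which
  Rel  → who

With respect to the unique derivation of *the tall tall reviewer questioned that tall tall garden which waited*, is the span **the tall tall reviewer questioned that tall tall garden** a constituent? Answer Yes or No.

No

[S [NP [Det the] [AP [Adj tall] [AP [Adj tall]]] [N reviewer]] [VP [V questioned] [NP [NP [Det that] [AP [Adj tall] [AP [Adj tall]]] [N garden]] [RelC [Rel which] [VP [V waited]]]]]]
The smallest constituent containing 'the tall tall reviewer questioned that tall tall garden' is the S spanning 'the tall tall reviewer questioned that tall tall garden which waited'; no single node in the tree dominates exactly the given words.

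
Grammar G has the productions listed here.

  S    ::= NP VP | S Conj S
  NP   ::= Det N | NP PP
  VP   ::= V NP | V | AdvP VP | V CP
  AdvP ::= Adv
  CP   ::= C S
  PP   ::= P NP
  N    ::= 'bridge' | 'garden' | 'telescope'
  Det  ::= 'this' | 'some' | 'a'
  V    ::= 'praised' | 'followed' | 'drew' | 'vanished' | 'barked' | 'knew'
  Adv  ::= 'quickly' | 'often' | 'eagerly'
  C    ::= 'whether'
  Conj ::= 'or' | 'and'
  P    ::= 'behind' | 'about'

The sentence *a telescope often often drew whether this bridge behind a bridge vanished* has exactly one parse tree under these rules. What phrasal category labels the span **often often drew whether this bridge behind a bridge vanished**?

[S [NP [Det a] [N telescope]] [VP [AdvP [Adv often]] [VP [AdvP [Adv often]] [VP [V drew] [CP [C whether] [S [NP [NP [Det this] [N bridge]] [PP [P behind] [NP [Det a] [N bridge]]]] [VP [V vanished]]]]]]]]
The span 'often often drew whether this bridge behind a bridge vanished' is the VP node built by VP → AdvP VP.

VP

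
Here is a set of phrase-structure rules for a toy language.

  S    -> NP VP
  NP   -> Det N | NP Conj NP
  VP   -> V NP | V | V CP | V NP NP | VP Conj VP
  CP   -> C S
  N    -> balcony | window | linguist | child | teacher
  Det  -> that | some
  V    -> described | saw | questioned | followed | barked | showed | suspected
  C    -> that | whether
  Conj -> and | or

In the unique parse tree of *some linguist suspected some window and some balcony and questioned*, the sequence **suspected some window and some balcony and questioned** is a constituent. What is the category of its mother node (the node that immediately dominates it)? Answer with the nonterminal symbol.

S
  NP
    Det: some
    N: linguist
  VP
    VP
      V: suspected
      NP
        NP
          Det: some
          N: window
        Conj: and
        NP
          Det: some
          N: balcony
    Conj: and
    VP
      V: questioned
The span 'suspected some window and some balcony and questioned' is the VP node built by VP → VP Conj VP.
Its mother is the S built by S → NP VP.

S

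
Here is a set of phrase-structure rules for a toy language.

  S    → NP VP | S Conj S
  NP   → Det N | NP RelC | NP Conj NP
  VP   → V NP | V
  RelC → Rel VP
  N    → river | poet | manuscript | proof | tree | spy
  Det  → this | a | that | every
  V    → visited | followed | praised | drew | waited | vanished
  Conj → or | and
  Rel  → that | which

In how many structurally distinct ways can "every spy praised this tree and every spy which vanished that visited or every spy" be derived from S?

Two of the 4 distinct bracketings:
[S [NP [Det every] [N spy]] [VP [V praised] [NP [NP [Det this] [N tree]] [Conj and] [NP [NP [NP [NP [Det every] [N spy]] [RelC [Rel which] [VP [V vanished]]]] [RelC [Rel that] [VP [V visited]]]] [Conj or] [NP [Det every] [N spy]]]]]]
[S [NP [Det every] [N spy]] [VP [V praised] [NP [NP [NP [NP [NP [Det this] [N tree]] [Conj and] [NP [Det every] [N spy]]] [RelC [Rel which] [VP [V vanished]]]] [RelC [Rel that] [VP [V visited]]]] [Conj or] [NP [Det every] [N spy]]]]]
The trees differ in how a recursive rule is bracketed over the same span.

4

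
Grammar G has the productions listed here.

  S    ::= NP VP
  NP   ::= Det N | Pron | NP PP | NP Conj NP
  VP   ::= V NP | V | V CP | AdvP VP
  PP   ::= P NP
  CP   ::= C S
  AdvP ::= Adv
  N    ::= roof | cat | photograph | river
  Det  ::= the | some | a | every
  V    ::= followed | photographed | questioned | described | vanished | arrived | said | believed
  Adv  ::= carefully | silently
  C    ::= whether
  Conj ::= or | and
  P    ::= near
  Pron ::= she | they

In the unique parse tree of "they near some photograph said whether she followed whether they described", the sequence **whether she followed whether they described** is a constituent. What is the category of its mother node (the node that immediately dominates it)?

[S [NP [NP [Pron they]] [PP [P near] [NP [Det some] [N photograph]]]] [VP [V said] [CP [C whether] [S [NP [Pron she]] [VP [V followed] [CP [C whether] [S [NP [Pron they]] [VP [V described]]]]]]]]]
The span 'whether she followed whether they described' is the CP node built by CP → C S.
Its mother is the VP built by VP → V CP.

VP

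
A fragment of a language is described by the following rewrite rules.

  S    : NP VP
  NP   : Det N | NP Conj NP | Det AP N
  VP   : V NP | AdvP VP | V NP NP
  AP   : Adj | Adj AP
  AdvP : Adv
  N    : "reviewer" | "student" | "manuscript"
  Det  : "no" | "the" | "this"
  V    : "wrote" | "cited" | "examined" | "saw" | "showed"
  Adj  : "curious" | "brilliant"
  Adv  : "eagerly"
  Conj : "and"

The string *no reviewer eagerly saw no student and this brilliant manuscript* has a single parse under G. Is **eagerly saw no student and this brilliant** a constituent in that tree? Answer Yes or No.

[S [NP [Det no] [N reviewer]] [VP [AdvP [Adv eagerly]] [VP [V saw] [NP [NP [Det no] [N student]] [Conj and] [NP [Det this] [AP [Adj brilliant]] [N manuscript]]]]]]
The smallest constituent containing 'eagerly saw no student and this brilliant' is the VP spanning 'eagerly saw no student and this brilliant manuscript'; no single node in the tree dominates exactly the given words.

No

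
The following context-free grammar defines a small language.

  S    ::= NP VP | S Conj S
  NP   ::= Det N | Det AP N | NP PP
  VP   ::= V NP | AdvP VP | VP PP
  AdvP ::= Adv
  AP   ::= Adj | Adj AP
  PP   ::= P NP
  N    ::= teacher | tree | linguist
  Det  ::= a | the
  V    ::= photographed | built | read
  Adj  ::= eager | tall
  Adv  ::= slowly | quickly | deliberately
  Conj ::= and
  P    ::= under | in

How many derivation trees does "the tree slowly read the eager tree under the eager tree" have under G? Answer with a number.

3

Two of the 3 distinct bracketings:
[S [NP [Det the] [N tree]] [VP [AdvP [Adv slowly]] [VP [V read] [NP [NP [Det the] [AP [Adj eager]] [N tree]] [PP [P under] [NP [Det the] [AP [Adj eager]] [N tree]]]]]]]
[S [NP [Det the] [N tree]] [VP [AdvP [Adv slowly]] [VP [VP [V read] [NP [Det the] [AP [Adj eager]] [N tree]]] [PP [P under] [NP [Det the] [AP [Adj eager]] [N tree]]]]]]
The difference turns on whether NP → NP PP is used at the relevant span, versus an alternative expansion of NP.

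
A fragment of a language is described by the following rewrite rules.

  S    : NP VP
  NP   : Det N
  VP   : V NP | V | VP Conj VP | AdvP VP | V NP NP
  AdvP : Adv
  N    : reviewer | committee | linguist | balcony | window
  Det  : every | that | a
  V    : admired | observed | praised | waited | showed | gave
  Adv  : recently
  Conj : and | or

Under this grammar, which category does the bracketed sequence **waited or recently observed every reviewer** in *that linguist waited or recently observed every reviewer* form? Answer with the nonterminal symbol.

[S [NP [Det that] [N linguist]] [VP [VP [V waited]] [Conj or] [VP [AdvP [Adv recently]] [VP [V observed] [NP [Det every] [N reviewer]]]]]]
The span 'waited or recently observed every reviewer' is the VP node built by VP → VP Conj VP.

VP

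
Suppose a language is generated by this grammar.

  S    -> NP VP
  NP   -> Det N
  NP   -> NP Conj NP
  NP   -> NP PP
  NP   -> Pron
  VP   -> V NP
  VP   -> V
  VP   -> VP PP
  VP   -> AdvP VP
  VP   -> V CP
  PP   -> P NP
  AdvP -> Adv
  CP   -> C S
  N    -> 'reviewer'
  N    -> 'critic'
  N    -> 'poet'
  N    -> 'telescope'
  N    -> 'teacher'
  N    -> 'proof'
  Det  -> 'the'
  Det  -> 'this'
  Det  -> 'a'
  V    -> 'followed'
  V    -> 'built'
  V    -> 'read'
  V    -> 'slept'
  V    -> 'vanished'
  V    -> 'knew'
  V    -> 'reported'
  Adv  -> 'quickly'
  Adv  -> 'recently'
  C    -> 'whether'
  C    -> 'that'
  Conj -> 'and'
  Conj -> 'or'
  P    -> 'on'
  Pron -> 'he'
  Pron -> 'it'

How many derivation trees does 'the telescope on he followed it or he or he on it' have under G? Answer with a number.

7

Two of the 7 distinct bracketings:
[S [NP [NP [Det the] [N telescope]] [PP [P on] [NP [Pron he]]]] [VP [V followed] [NP [NP [Pron it]] [Conj or] [NP [NP [Pron he]] [Conj or] [NP [NP [Pron he]] [PP [P on] [NP [Pron it]]]]]]]]
[S [NP [NP [Det the] [N telescope]] [PP [P on] [NP [Pron he]]]] [VP [V followed] [NP [NP [Pron it]] [Conj or] [NP [NP [NP [Pron he]] [Conj or] [NP [Pron he]]] [PP [P on] [NP [Pron it]]]]]]]
The trees differ in how a recursive rule is bracketed over the same span.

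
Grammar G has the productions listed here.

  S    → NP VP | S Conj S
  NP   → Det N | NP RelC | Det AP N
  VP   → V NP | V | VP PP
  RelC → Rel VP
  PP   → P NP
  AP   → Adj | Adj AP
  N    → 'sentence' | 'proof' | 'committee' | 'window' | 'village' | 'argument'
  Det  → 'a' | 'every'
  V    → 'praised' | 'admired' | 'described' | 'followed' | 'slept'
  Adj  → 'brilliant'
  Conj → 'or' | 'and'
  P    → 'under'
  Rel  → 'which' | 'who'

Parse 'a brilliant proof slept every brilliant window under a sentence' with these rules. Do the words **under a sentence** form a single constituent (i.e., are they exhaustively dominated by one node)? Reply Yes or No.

Yes

[S [NP [Det a] [AP [Adj brilliant]] [N proof]] [VP [VP [V slept] [NP [Det every] [AP [Adj brilliant]] [N window]]] [PP [P under] [NP [Det a] [N sentence]]]]]
The words 'under a sentence' are exhaustively dominated by a single PP node (built by PP → P NP), so they form a constituent.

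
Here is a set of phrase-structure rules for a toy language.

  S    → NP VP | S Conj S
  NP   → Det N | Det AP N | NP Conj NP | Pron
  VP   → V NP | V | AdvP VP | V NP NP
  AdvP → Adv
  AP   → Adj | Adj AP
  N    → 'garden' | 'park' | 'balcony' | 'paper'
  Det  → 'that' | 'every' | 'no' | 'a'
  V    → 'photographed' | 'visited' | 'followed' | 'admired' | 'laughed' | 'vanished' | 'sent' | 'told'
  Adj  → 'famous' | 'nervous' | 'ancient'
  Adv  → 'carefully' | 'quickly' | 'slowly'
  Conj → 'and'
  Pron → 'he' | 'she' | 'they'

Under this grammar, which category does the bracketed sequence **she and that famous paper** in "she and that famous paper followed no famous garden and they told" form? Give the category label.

S
  S
    NP
      NP
        Pron: she
      Conj: and
      NP
        Det: that
        AP
          Adj: famous
        N: paper
    VP
      V: followed
      NP
        Det: no
        AP
          Adj: famous
        N: garden
  Conj: and
  S
    NP
      Pron: they
    VP
      V: told
The span 'she and that famous paper' is the NP node built by NP → NP Conj NP.

NP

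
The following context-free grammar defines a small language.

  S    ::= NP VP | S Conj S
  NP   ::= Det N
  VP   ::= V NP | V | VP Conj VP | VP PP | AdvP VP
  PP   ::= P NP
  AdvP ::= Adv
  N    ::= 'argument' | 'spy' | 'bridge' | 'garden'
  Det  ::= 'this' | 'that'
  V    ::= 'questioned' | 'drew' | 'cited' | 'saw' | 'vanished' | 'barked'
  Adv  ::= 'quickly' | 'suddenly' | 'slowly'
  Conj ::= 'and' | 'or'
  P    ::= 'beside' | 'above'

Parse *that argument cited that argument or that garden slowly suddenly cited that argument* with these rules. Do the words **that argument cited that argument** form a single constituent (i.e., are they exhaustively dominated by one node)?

Yes

[S [S [NP [Det that] [N argument]] [VP [V cited] [NP [Det that] [N argument]]]] [Conj or] [S [NP [Det that] [N garden]] [VP [AdvP [Adv slowly]] [VP [AdvP [Adv suddenly]] [VP [V cited] [NP [Det that] [N argument]]]]]]]
The words 'that argument cited that argument' are exhaustively dominated by a single S node (built by S → NP VP), so they form a constituent.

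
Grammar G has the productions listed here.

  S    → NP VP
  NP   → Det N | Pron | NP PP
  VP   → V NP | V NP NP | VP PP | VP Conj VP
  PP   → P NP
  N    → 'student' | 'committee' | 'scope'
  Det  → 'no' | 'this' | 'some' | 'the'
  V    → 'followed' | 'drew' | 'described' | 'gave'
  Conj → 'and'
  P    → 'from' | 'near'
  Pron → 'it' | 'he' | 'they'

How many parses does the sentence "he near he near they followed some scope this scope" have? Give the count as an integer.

The two bracketings:
[S [NP [NP [Pron he]] [PP [P near] [NP [NP [Pron he]] [PP [P near] [NP [Pron they]]]]]] [VP [V followed] [NP [Det some] [N scope]] [NP [Det this] [N scope]]]]
[S [NP [NP [NP [Pron he]] [PP [P near] [NP [Pron he]]]] [PP [P near] [NP [Pron they]]]] [VP [V followed] [NP [Det some] [N scope]] [NP [Det this] [N scope]]]]
The trees differ in how a recursive rule is bracketed over the same span.

2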